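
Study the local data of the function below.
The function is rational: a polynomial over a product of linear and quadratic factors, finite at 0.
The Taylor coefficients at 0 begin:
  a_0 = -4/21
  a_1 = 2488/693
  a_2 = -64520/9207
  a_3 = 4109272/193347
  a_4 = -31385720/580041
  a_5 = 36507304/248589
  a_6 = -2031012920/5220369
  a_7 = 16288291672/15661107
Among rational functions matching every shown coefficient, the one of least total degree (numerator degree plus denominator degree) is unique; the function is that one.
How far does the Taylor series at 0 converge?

No rational of total degree below 4 reproduces all 8 coefficients; solving the [2/2] Pade equations on them gives f(n) = (6*n**2/31 - 27*n/22 + 1/14)/((n - 1)*(n + 3/8)), whose expansion matches every shown term.
Denominator factor (n - 1): pole of order 1 at 1, modulus 1.
Denominator factor (n + 3/8): pole of order 1 at -3/8, modulus 3/8.
The radius of convergence is the smallest modulus among the singular points: 3/8.

The radius of convergence is 3/8.


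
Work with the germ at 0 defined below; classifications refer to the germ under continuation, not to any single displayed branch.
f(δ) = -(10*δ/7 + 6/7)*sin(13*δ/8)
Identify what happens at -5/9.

There is no denominator, hence no pole anywhere.
The factor -sin(13*δ/8) is entire.
So the germ continues analytically to -5/9.

The point is a regular point.


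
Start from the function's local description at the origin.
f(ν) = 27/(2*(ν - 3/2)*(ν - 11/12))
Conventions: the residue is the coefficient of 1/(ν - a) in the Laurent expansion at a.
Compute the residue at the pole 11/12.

At the order-1 pole 11/12 set g(ν) = (ν - (11/12))*f(ν) = 27/(2*(ν - 3/2)).
Simple pole: residue = g(a) at a = 11/12, which is -162/7.

The residue is -162/7.


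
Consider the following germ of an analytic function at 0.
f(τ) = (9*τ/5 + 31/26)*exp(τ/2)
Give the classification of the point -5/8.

The point is a regular point.

There is no denominator, hence no pole anywhere.
The factor exp(τ/2) is entire.
So the germ continues analytically to -5/8.


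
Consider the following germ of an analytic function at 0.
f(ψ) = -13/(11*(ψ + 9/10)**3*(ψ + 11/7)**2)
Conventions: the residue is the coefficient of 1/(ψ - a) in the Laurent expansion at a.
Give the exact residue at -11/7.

The residue is 936390000/53676491.

At the order-2 pole -11/7 set g(ψ) = (ψ - (-11/7))^2*f(ψ) = -13/(11*(ψ + 9/10)**3).
Order-2 pole: residue = g'(a); g'(-11/7) = 936390000/53676491, so the residue is 936390000/53676491.


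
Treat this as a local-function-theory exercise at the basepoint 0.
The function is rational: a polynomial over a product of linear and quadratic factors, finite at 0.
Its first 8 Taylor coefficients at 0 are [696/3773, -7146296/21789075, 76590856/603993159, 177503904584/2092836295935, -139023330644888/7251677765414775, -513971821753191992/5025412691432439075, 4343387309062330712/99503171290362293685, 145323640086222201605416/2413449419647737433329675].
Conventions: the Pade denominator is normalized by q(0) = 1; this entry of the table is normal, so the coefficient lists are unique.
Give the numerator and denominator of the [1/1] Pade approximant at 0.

The Pade approximant has numerator coefficients [696/3773, -5219941536/20338450825]; denominator coefficients [1, 8253325/21346479].

Taylor coefficients needed (read off): a_0 = 696/3773, a_1 = -7146296/21789075, a_2 = 76590856/603993159.
Write the denominator as Q(n) = 1 + q1*n. Requiring Q*f - P = O(n^3) with deg P <= 1 kills the coefficients of n^2..n^2 in Q*f:
  n^2: a_2 + q1*a_1 = 0, i.e. 76590856/603993159 + (-7146296/21789075)*q1 = 0.
Solving this linear system: q1 = 8253325/21346479.
The numerator is Q*f truncated at degree 1: P0 = a_0 = 696/3773; P1 = a_1 + q1*a_0 = -5219941536/20338450825.


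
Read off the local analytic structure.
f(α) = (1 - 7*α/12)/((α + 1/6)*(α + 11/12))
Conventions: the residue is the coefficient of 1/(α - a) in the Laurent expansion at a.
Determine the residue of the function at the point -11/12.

At the order-1 pole -11/12 set g(α) = (α - (-11/12))*f(α) = (1 - 7*α/12)/(α + 1/6).
Simple pole: residue = g(a) at a = -11/12, which is -221/108.

The residue is -221/108.


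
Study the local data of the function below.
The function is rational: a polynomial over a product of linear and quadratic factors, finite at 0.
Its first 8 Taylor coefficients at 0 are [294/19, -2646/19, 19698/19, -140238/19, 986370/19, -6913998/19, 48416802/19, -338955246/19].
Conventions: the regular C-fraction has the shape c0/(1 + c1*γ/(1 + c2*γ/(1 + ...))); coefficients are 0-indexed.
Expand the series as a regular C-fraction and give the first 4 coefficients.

The regular C-fraction coefficients are [294/19, 9, -14/9, 14/9].

Taylor coefficients (read off): a_0 = 294/19, a_1 = -2646/19, a_2 = 19698/19, a_3 = -140238/19.
c0 = a_0 = 294/19. Peel one level at a time: if S = 1 + c*γ/S' with S'(0) = 1, then c is the γ-coefficient of S and S' = c*γ/(S - 1).
S_1 = c0/f = 1 + (9)*γ + (14)*γ^2 + ...; c1 = 9.
S_2 = c1*γ/(S_1 - 1) = 1 + (-14/9)*γ + (196/81)*γ^2 + ...; c2 = -14/9.
S_3 = c2*γ/(S_2 - 1) = 1 + (14/9)*γ + ...; c3 = 14/9.


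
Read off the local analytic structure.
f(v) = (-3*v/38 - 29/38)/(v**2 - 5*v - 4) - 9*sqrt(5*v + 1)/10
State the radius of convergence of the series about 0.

The radius of convergence is 1/5.

Denominator factor (v**2 - 5*v - 4): discriminant 41, real irrational roots 5/2 + (1/2)*sqrt(41) and 5/2 - (1/2)*sqrt(41); poles of order 1, moduli 5/2 + (1/2)*sqrt(41) and -5/2 + (1/2)*sqrt(41).
Branch term (-9/10)*sqrt(1 - v/(-1/5)): its argument vanishes at v = -1/5, a square-root branch point, modulus 1/5.
The radius of convergence is the smallest modulus among the singular points: 1/5.


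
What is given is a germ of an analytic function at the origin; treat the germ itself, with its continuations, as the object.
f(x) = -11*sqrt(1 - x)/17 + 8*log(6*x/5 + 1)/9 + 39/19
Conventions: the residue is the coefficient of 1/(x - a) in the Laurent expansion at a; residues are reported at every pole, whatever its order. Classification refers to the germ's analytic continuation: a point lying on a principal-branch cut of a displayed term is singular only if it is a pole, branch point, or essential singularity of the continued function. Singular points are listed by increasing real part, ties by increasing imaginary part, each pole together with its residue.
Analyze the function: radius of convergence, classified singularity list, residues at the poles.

Radius of convergence at 0: 5/6.
At -5/6: a logarithmic branch point.
At 1: an algebraic (square-root) branch point.

Branch term (-11/17)*sqrt(1 - x/(1)): its argument vanishes at x = 1, a square-root branch point, modulus 1.
Branch term (8/9)*log(1 - x/(-5/6)): its argument vanishes at x = -5/6, a logarithmic branch point, modulus 5/6.
The radius of convergence is the smallest modulus among the singular points: 5/6.
List the singular points by increasing real part (a conjugate pair: the negative imaginary part first).


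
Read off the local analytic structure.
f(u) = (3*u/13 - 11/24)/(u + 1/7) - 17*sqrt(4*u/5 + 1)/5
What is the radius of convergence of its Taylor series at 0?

Denominator factor (u + 1/7): pole of order 1 at -1/7, modulus 1/7.
Branch term (-17/5)*sqrt(1 - u/(-5/4)): its argument vanishes at u = -5/4, a square-root branch point, modulus 5/4.
The radius of convergence is the smallest modulus among the singular points: 1/7.

The radius of convergence is 1/7.


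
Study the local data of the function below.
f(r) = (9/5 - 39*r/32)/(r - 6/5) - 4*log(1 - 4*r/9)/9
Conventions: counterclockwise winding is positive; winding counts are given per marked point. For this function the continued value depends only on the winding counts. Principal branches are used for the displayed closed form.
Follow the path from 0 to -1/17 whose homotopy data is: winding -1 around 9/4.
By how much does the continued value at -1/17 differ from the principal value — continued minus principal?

The rational part is single-valued and drops out of the difference; each branch term changes only by its own monodromy.
(-4/9)*log(1 - r/(9/4)): each positive loop around 9/4 adds 2*pi*i to the log, so winding -1 contributes (-4/9)*(-1)*2*pi*i = (8/9)*pi*i.
Summing the contributions at r = -1/17 gives (8/9)*pi*i.

Continued minus principal equals (8/9)*pi*i.


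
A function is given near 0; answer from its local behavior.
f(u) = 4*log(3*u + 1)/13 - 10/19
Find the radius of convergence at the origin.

The radius of convergence is 1/3.

Branch term (4/13)*log(1 - u/(-1/3)): its argument vanishes at u = -1/3, a logarithmic branch point, modulus 1/3.
The radius of convergence is the smallest modulus among the singular points: 1/3.


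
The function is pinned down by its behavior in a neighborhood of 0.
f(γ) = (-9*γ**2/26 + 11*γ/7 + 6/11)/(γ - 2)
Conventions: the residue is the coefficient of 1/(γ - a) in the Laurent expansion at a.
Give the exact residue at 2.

The residue is 2306/1001.

At the order-1 pole 2 set g(γ) = (γ - (2))*f(γ) = -9*γ**2/26 + 11*γ/7 + 6/11.
Simple pole: residue = g(a) at a = 2, which is 2306/1001.


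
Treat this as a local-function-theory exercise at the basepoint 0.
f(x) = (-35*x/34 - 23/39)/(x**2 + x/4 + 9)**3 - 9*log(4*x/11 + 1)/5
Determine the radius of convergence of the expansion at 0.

The radius of convergence is 11/4.

Denominator factor (x**2 + x/4 + 9)^3: discriminant -575/16, complex-conjugate roots (-1/8) + ((5/8)*sqrt(23))*i and (-1/8) - ((5/8)*sqrt(23))*i; poles of order 3, moduli 3 and 3.
Branch term (-9/5)*log(1 - x/(-11/4)): its argument vanishes at x = -11/4, a logarithmic branch point, modulus 11/4.
The radius of convergence is the smallest modulus among the singular points: 11/4.


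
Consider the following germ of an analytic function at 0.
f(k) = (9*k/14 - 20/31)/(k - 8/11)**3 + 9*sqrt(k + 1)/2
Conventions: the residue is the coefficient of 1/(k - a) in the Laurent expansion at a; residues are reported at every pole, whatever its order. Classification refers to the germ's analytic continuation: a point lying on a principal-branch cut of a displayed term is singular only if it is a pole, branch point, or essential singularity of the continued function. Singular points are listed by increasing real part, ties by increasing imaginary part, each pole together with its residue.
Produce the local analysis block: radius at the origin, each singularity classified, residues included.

Denominator factor (k - 8/11)^3: pole of order 3 at 8/11, modulus 8/11.
Branch term (9/2)*sqrt(1 - k/(-1)): its argument vanishes at k = -1, a square-root branch point, modulus 1.
The radius of convergence is the smallest modulus among the singular points: 8/11.
The branch term is analytic at 8/11 and contributes nothing to the residue; only the rational part matters.
At the order-3 pole 8/11 set g(k) = (k - (8/11))^3*(rational part) = 9*k/14 - 20/31.
Order-3 pole: residue = g''(a)/2; g''(8/11) = 0, so the residue is 0.
List the singular points by increasing real part (a conjugate pair: the negative imaginary part first).

Radius of convergence at 0: 8/11.
At -1: an algebraic (square-root) branch point.
At 8/11: a pole of order 3; residue 0.


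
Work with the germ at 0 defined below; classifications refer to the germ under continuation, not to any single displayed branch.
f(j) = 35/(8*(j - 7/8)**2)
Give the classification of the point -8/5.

Denominator factors: j - 7/8 = -99/40 at j = -8/5 — none vanishes.
So the germ continues analytically to -8/5.

The point is a regular point.


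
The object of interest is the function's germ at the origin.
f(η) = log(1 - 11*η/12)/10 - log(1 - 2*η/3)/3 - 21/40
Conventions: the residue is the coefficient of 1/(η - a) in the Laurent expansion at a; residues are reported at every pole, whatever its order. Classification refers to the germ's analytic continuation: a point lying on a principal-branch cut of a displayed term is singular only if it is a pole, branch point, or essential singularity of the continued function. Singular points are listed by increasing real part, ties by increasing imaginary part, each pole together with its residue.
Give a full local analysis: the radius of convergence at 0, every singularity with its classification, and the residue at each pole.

Radius of convergence at 0: 12/11.
At 12/11: a logarithmic branch point.
At 3/2: a logarithmic branch point.

Branch term (-1/3)*log(1 - η/(3/2)): its argument vanishes at η = 3/2, a logarithmic branch point, modulus 3/2.
Branch term (1/10)*log(1 - η/(12/11)): its argument vanishes at η = 12/11, a logarithmic branch point, modulus 12/11.
The radius of convergence is the smallest modulus among the singular points: 12/11.
List the singular points by increasing real part (a conjugate pair: the negative imaginary part first).


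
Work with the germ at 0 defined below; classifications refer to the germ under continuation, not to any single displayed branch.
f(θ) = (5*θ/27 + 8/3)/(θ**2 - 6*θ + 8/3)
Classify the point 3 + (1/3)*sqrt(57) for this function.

The point is a pole of order 1.

The denominator factor θ**2 - 6*θ + 8/3 vanishes at 3 + (1/3)*sqrt(57) and appears to the power 1; the numerator there equals 29/9 + (5/81)*sqrt(57), nonzero, and no other factor vanishes.
Hence a pole whose order is the multiplicity, 1.


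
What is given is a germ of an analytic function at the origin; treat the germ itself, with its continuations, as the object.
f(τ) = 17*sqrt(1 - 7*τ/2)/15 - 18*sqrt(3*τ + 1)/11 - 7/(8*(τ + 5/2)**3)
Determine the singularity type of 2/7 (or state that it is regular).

The term (17/15)*sqrt(1 - τ/(2/7)) has argument 1 - 2/7/(2/7) = 0 at 2/7: a square-root (algebraic, two-sheeted) branch point; the remaining terms are analytic or single-valued there.

The point is an algebraic (square-root) branch point.


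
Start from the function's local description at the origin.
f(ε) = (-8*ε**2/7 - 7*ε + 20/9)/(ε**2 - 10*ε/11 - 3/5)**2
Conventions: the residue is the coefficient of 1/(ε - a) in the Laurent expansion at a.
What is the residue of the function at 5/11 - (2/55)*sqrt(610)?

The factor ε**2 - 10*ε/11 - 3/5 splits as (ε - a)(ε - a') with a = 5/11 - (2/55)*sqrt(610), a' = 5/11 + (2/55)*sqrt(610). At the order-2 pole a set g(ε) = (ε - a)^2*f(ε) = [-8*ε**2/7 - 7*ε + 20/9] / (ε - a')^2.
Order-2 pole: residue = g'(a); g'(5/11 - (2/55)*sqrt(610)) = -(114829/30006144)*sqrt(610), so the residue is -(114829/30006144)*sqrt(610).

The residue is -(114829/30006144)*sqrt(610).


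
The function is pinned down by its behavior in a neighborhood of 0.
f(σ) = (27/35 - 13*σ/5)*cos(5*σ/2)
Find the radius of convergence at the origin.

The factor cos(5*σ/2) is entire and contributes no finite singular point.
The polynomial part has no poles.
No finite singular points: the Taylor series at 0 converges everywhere.

The radius of convergence is infinite.


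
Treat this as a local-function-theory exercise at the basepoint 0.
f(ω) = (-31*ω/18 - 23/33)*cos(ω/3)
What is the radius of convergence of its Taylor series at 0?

The factor cos(ω/3) is entire and contributes no finite singular point.
The polynomial part has no poles.
No finite singular points: the Taylor series at 0 converges everywhere.

The radius of convergence is infinite.


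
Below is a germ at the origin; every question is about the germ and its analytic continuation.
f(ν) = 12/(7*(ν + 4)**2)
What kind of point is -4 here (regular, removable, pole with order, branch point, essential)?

The point is a pole of order 2.

The denominator factor ν + 4 vanishes at -4 and appears to the power 2; the numerator there equals 12/7, nonzero, and no other factor vanishes.
Hence a pole whose order is the multiplicity, 2.


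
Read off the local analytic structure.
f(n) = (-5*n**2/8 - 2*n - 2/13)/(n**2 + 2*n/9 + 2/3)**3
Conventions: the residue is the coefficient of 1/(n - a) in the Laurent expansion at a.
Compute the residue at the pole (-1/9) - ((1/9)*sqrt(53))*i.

The residue is -((174231/30966416)*sqrt(53))*i.

The factor n**2 + 2*n/9 + 2/3 splits as (n - a)(n - a') with a = (-1/9) - ((1/9)*sqrt(53))*i, a' = (-1/9) + ((1/9)*sqrt(53))*i. At the order-3 pole a set g(n) = (n - a)^3*f(n) = [-5*n**2/8 - 2*n - 2/13] / (n - a')^3.
Order-3 pole: residue = g''(a)/2; g''((-1/9) - ((1/9)*sqrt(53))*i) = -((174231/15483208)*sqrt(53))*i, so the residue is -((174231/30966416)*sqrt(53))*i.


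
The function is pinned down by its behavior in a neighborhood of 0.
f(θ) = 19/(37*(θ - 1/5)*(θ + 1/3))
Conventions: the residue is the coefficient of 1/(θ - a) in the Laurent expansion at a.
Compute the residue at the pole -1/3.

The residue is -285/296.

At the order-1 pole -1/3 set g(θ) = (θ - (-1/3))*f(θ) = 19/(37*(θ - 1/5)).
Simple pole: residue = g(a) at a = -1/3, which is -285/296.


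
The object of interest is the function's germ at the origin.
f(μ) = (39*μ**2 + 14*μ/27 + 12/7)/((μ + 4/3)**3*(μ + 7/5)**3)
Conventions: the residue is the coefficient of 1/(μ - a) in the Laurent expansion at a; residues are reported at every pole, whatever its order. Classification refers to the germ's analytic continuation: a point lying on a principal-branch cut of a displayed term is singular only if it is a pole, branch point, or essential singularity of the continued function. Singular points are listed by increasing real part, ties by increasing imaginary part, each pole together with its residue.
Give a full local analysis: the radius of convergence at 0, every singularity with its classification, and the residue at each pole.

Denominator factor (μ + 7/5)^3: pole of order 3 at -7/5, modulus 7/5.
Denominator factor (μ + 4/3)^3: pole of order 3 at -4/3, modulus 4/3.
The radius of convergence is the smallest modulus among the singular points: 4/3.
At the order-3 pole -7/5 set g(μ) = (μ - (-7/5))^3*f(μ) = (39*μ**2 + 14*μ/27 + 12/7)/(μ + 4/3)**3.
Order-3 pole: residue = g''(a)/2; g''(-7/5) = -4709720250/7, so the residue is -2354860125/7.
At the order-3 pole -4/3 set g(μ) = (μ - (-4/3))^3*f(μ) = (39*μ**2 + 14*μ/27 + 12/7)/(μ + 7/5)**3.
Order-3 pole: residue = g''(a)/2; g''(-4/3) = 4709720250/7, so the residue is 2354860125/7.
List the singular points by increasing real part (a conjugate pair: the negative imaginary part first).

Radius of convergence at 0: 4/3.
At -7/5: a pole of order 3; residue -2354860125/7.
At -4/3: a pole of order 3; residue 2354860125/7.


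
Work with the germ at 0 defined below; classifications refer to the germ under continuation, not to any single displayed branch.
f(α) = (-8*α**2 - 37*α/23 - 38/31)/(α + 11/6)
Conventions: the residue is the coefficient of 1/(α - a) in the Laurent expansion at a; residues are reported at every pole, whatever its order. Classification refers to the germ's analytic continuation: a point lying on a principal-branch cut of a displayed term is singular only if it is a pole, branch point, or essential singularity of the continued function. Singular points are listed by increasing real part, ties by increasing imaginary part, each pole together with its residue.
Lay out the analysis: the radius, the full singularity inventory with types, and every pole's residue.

Denominator factor (α + 11/6): pole of order 1 at -11/6, modulus 11/6.
The radius of convergence is the smallest modulus among the singular points: 11/6.
At the order-1 pole -11/6 set g(α) = (α - (-11/6))*f(α) = -8*α**2 - 37*α/23 - 38/31.
Simple pole: residue = g(a) at a = -11/6, which is -322973/12834.

Radius of convergence at 0: 11/6.
At -11/6: a pole of order 1; residue -322973/12834.


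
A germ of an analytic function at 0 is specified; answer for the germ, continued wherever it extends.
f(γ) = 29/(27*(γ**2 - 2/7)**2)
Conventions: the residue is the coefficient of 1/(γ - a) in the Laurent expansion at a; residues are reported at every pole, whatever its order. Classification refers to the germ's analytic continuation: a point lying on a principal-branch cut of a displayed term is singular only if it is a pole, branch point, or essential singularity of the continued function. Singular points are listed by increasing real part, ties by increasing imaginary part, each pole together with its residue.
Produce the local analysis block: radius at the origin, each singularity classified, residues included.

Radius of convergence at 0: (1/7)*sqrt(14).
At -(1/7)*sqrt(14): a pole of order 2; residue (203/432)*sqrt(14).
At (1/7)*sqrt(14): a pole of order 2; residue -(203/432)*sqrt(14).

Denominator factor (γ**2 - 2/7)^2: discriminant 8/7, real irrational roots (1/7)*sqrt(14) and -(1/7)*sqrt(14); poles of order 2, moduli (1/7)*sqrt(14) and (1/7)*sqrt(14).
The radius of convergence is the smallest modulus among the singular points: (1/7)*sqrt(14).
The factor γ**2 - 2/7 splits as (γ - a)(γ - a') with a = -(1/7)*sqrt(14), a' = (1/7)*sqrt(14). At the order-2 pole a set g(γ) = (γ - a)^2*f(γ) = [29/27] / (γ - a')^2.
Order-2 pole: residue = g'(a); g'(-(1/7)*sqrt(14)) = (203/432)*sqrt(14), so the residue is (203/432)*sqrt(14).
The factor γ**2 - 2/7 splits as (γ - a)(γ - a') with a = (1/7)*sqrt(14), a' = -(1/7)*sqrt(14). At the order-2 pole a set g(γ) = (γ - a)^2*f(γ) = [29/27] / (γ - a')^2.
Order-2 pole: residue = g'(a); g'((1/7)*sqrt(14)) = -(203/432)*sqrt(14), so the residue is -(203/432)*sqrt(14).
List the singular points by increasing real part (a conjugate pair: the negative imaginary part first).


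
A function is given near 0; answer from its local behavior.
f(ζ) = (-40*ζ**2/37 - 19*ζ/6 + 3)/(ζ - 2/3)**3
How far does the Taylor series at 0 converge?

Denominator factor (ζ - 2/3)^3: pole of order 3 at 2/3, modulus 2/3.
The radius of convergence is the smallest modulus among the singular points: 2/3.

The radius of convergence is 2/3.


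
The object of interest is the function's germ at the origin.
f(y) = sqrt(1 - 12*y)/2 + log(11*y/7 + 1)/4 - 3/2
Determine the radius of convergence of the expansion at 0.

Branch term (1/2)*sqrt(1 - y/(1/12)): its argument vanishes at y = 1/12, a square-root branch point, modulus 1/12.
Branch term (1/4)*log(1 - y/(-7/11)): its argument vanishes at y = -7/11, a logarithmic branch point, modulus 7/11.
The radius of convergence is the smallest modulus among the singular points: 1/12.

The radius of convergence is 1/12.


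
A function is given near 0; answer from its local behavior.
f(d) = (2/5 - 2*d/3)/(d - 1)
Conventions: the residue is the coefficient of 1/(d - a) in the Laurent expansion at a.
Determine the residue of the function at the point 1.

The residue is -4/15.

At the order-1 pole 1 set g(d) = (d - (1))*f(d) = 2/5 - 2*d/3.
Simple pole: residue = g(a) at a = 1, which is -4/15.


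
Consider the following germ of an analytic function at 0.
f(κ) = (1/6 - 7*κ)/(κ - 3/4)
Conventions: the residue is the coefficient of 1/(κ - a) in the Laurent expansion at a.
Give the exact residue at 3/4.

At the order-1 pole 3/4 set g(κ) = (κ - (3/4))*f(κ) = 1/6 - 7*κ.
Simple pole: residue = g(a) at a = 3/4, which is -61/12.

The residue is -61/12.


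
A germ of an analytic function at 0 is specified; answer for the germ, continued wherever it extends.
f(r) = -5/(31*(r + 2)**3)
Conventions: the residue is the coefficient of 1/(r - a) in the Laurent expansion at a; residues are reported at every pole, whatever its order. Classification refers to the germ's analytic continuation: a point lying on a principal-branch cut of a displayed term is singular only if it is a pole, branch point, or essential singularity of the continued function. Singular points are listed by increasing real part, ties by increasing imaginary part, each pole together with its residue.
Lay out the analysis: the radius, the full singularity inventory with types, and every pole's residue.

Denominator factor (r + 2)^3: pole of order 3 at -2, modulus 2.
The radius of convergence is the smallest modulus among the singular points: 2.
At the order-3 pole -2 set g(r) = (r - (-2))^3*f(r) = -5/31.
Order-3 pole: residue = g''(a)/2; g''(-2) = 0, so the residue is 0.

Radius of convergence at 0: 2.
At -2: a pole of order 3; residue 0.


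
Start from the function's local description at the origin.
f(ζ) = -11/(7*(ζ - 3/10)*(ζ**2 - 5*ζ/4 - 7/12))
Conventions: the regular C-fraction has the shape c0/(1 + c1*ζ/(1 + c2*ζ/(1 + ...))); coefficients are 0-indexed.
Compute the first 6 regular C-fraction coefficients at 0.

Taylor coefficients (expand at 0): a_0 = -440/49, a_1 = -11000/1029, a_2 = -1993640/21609, a_3 = -69522200/453789, a_4 = -8943092840/9529569, a_5 = -389627605400/200120949.
c0 = a_0 = -440/49. Peel one level at a time: if S = 1 + c*ζ/S' with S'(0) = 1, then c is the ζ-coefficient of S and S' = c*ζ/(S - 1).
S_1 = c0/f = 1 + (-25/21)*ζ + (-62/7)*ζ^2 + ...; c1 = -25/21.
S_2 = c1*ζ/(S_1 - 1) = 1 + (-186/25)*ζ + (37596/625)*ζ^2 + ...; c2 = -186/25.
S_3 = c2*ζ/(S_2 - 1) = 1 + (6266/775)*ζ + (400/961)*ζ^2 + ...; c3 = 6266/775.
S_4 = c3*ζ/(S_3 - 1) = 1 + (-5000/97123)*ζ + (-300000/9815689)*ζ^2 + ...; c4 = -5000/97123.
S_5 = c4*ζ/(S_4 - 1) = 1 + (-1860/3133)*ζ + ...; c5 = -1860/3133.

The regular C-fraction coefficients are [-440/49, -25/21, -186/25, 6266/775, -5000/97123, -1860/3133].


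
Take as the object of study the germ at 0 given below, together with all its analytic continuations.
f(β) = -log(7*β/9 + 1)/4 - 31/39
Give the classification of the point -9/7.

The term (-1/4)*log(1 - β/(-9/7)) has argument 1 - -9/7/(-9/7) = 0 at -9/7: a logarithmic (infinitely-sheeted) branch point; the remaining terms are analytic or single-valued there.

The point is a logarithmic branch point.


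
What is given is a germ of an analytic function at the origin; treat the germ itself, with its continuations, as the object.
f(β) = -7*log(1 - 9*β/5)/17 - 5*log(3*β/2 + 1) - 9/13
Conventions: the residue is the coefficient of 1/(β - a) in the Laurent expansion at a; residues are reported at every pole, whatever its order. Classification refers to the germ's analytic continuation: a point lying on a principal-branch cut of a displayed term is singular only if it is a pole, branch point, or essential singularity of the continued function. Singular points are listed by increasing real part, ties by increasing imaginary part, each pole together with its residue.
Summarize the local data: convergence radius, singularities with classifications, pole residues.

Branch term (-7/17)*log(1 - β/(5/9)): its argument vanishes at β = 5/9, a logarithmic branch point, modulus 5/9.
Branch term (-5)*log(1 - β/(-2/3)): its argument vanishes at β = -2/3, a logarithmic branch point, modulus 2/3.
The radius of convergence is the smallest modulus among the singular points: 5/9.
List the singular points by increasing real part (a conjugate pair: the negative imaginary part first).

Radius of convergence at 0: 5/9.
At -2/3: a logarithmic branch point.
At 5/9: a logarithmic branch point.


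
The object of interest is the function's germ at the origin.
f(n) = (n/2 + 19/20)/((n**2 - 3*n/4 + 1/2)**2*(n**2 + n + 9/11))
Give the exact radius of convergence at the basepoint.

The radius of convergence is (1/2)*sqrt(2).

Denominator factor (n**2 + n + 9/11): discriminant -25/11, complex-conjugate roots (-1/2) + ((5/22)*sqrt(11))*i and (-1/2) - ((5/22)*sqrt(11))*i; poles of order 1, moduli (3/11)*sqrt(11) and (3/11)*sqrt(11).
Denominator factor (n**2 - 3*n/4 + 1/2)^2: discriminant -23/16, complex-conjugate roots (3/8) + ((1/8)*sqrt(23))*i and (3/8) - ((1/8)*sqrt(23))*i; poles of order 2, moduli (1/2)*sqrt(2) and (1/2)*sqrt(2).
The radius of convergence is the smallest modulus among the singular points: (1/2)*sqrt(2).


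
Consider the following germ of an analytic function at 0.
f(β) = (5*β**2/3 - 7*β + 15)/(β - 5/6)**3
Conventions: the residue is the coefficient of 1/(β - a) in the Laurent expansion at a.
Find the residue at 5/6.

The residue is 5/3.

At the order-3 pole 5/6 set g(β) = (β - (5/6))^3*f(β) = 5*β**2/3 - 7*β + 15.
Order-3 pole: residue = g''(a)/2; g''(5/6) = 10/3, so the residue is 5/3.


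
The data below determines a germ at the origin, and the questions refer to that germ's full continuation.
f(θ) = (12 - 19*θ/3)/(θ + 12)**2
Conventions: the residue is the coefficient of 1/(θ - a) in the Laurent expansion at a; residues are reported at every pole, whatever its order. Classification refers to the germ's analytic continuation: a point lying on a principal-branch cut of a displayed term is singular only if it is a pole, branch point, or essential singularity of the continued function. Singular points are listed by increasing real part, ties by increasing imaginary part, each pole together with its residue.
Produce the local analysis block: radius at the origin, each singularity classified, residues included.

Radius of convergence at 0: 12.
At -12: a pole of order 2; residue -19/3.

Denominator factor (θ + 12)^2: pole of order 2 at -12, modulus 12.
The radius of convergence is the smallest modulus among the singular points: 12.
At the order-2 pole -12 set g(θ) = (θ - (-12))^2*f(θ) = 12 - 19*θ/3.
Order-2 pole: residue = g'(a); g'(-12) = -19/3, so the residue is -19/3.


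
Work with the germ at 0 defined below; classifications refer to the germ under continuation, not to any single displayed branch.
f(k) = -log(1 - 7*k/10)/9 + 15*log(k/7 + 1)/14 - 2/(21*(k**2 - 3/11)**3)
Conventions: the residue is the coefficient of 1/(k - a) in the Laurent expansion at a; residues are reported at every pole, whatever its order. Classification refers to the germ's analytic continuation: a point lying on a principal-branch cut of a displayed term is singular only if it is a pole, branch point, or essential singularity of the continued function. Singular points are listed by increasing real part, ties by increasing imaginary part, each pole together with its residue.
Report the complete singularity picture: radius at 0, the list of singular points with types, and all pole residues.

Denominator factor (k**2 - 3/11)^3: discriminant 12/11, real irrational roots (1/11)*sqrt(33) and -(1/11)*sqrt(33); poles of order 3, moduli (1/11)*sqrt(33) and (1/11)*sqrt(33).
Branch term (-1/9)*log(1 - k/(10/7)): its argument vanishes at k = 10/7, a logarithmic branch point, modulus 10/7.
Branch term (15/14)*log(1 - k/(-7)): its argument vanishes at k = -7, a logarithmic branch point, modulus 7.
The radius of convergence is the smallest modulus among the singular points: (1/11)*sqrt(33).
The branch terms are analytic at -(1/11)*sqrt(33) and contribute nothing to the residue; only the rational part matters.
The factor k**2 - 3/11 splits as (k - a)(k - a') with a = -(1/11)*sqrt(33), a' = (1/11)*sqrt(33). At the order-3 pole a set g(k) = (k - a)^3*(rational part) = [-2/21] / (k - a')^3.
Order-3 pole: residue = g''(a)/2; g''(-(1/11)*sqrt(33)) = (121/756)*sqrt(33), so the residue is (121/1512)*sqrt(33).
The branch terms are analytic at (1/11)*sqrt(33) and contribute nothing to the residue; only the rational part matters.
The factor k**2 - 3/11 splits as (k - a)(k - a') with a = (1/11)*sqrt(33), a' = -(1/11)*sqrt(33). At the order-3 pole a set g(k) = (k - a)^3*(rational part) = [-2/21] / (k - a')^3.
Order-3 pole: residue = g''(a)/2; g''((1/11)*sqrt(33)) = -(121/756)*sqrt(33), so the residue is -(121/1512)*sqrt(33).
List the singular points by increasing real part (a conjugate pair: the negative imaginary part first).

Radius of convergence at 0: (1/11)*sqrt(33).
At -7: a logarithmic branch point.
At -(1/11)*sqrt(33): a pole of order 3; residue (121/1512)*sqrt(33).
At (1/11)*sqrt(33): a pole of order 3; residue -(121/1512)*sqrt(33).
At 10/7: a logarithmic branch point.


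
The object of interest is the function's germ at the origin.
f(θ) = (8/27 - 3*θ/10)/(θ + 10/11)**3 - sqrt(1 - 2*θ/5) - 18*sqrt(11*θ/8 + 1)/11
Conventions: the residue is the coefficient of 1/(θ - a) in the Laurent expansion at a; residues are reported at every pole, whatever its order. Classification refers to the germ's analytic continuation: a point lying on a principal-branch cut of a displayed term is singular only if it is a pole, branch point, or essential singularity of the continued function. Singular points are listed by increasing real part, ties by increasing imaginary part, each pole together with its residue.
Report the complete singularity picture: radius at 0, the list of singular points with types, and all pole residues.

Denominator factor (θ + 10/11)^3: pole of order 3 at -10/11, modulus 10/11.
Branch term (-1)*sqrt(1 - θ/(5/2)): its argument vanishes at θ = 5/2, a square-root branch point, modulus 5/2.
Branch term (-18/11)*sqrt(1 - θ/(-8/11)): its argument vanishes at θ = -8/11, a square-root branch point, modulus 8/11.
The radius of convergence is the smallest modulus among the singular points: 8/11.
The branch terms are analytic at -10/11 and contribute nothing to the residue; only the rational part matters.
At the order-3 pole -10/11 set g(θ) = (θ - (-10/11))^3*(rational part) = 8/27 - 3*θ/10.
Order-3 pole: residue = g''(a)/2; g''(-10/11) = 0, so the residue is 0.
List the singular points by increasing real part (a conjugate pair: the negative imaginary part first).

Radius of convergence at 0: 8/11.
At -10/11: a pole of order 3; residue 0.
At -8/11: an algebraic (square-root) branch point.
At 5/2: an algebraic (square-root) branch point.


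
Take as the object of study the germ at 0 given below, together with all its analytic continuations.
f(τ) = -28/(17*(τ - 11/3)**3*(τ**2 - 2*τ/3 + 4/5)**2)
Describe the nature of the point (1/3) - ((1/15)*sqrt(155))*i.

The point is a pole of order 2.

The denominator factor τ**2 - 2*τ/3 + 4/5 vanishes at (1/3) - ((1/15)*sqrt(155))*i and appears to the power 2; the numerator there equals -28/17, nonzero, and no other factor vanishes.
Hence a pole whose order is the multiplicity, 2.


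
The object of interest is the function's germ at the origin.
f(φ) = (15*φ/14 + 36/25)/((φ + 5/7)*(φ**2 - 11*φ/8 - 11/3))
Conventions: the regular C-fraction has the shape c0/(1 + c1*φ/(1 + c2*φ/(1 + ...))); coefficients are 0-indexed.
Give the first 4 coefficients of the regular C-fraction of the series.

The regular C-fraction coefficients are [-756/1375, 433/420, 399571/800184, -1891649151/3806313346].

Taylor coefficients (expand at 0): a_0 = -756/1375, a_1 = 3897/6875, a_2 = -2623977/3025000, a_3 = 143598087/121000000.
c0 = a_0 = -756/1375. Peel one level at a time: if S = 1 + c*φ/S' with S'(0) = 1, then c is the φ-coefficient of S and S' = c*φ/(S - 1).
S_1 = c0/f = 1 + (433/420)*φ + (-399571/776160)*φ^2 + ...; c1 = 433/420.
S_2 = c1*φ/(S_1 - 1) = 1 + (399571/800184)*φ + (90078531/362978704)*φ^2 + ...; c2 = 399571/800184.
S_3 = c2*φ/(S_2 - 1) = 1 + (-1891649151/3806313346)*φ + ...; c3 = -1891649151/3806313346.


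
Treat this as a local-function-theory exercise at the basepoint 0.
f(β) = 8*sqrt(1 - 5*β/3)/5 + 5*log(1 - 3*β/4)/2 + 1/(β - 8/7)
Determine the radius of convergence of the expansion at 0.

Denominator factor (β - 8/7): pole of order 1 at 8/7, modulus 8/7.
Branch term (5/2)*log(1 - β/(4/3)): its argument vanishes at β = 4/3, a logarithmic branch point, modulus 4/3.
Branch term (8/5)*sqrt(1 - β/(3/5)): its argument vanishes at β = 3/5, a square-root branch point, modulus 3/5.
The radius of convergence is the smallest modulus among the singular points: 3/5.

The radius of convergence is 3/5.


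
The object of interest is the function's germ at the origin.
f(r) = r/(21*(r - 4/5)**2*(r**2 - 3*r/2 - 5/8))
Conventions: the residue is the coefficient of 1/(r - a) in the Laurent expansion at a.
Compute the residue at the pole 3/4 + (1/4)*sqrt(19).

The residue is 25300/1179549 + (80900/22411431)*sqrt(19).

The factor r**2 - 3*r/2 - 5/8 splits as (r - a)(r - a') with a = 3/4 + (1/4)*sqrt(19), a' = 3/4 - (1/4)*sqrt(19). At the order-1 pole a set g(r) = (r - a)*f(r) = [r/(21*(r - 4/5)**2)] / (r - a').
Simple pole: residue = g(a) at a = 3/4 + (1/4)*sqrt(19), which is 25300/1179549 + (80900/22411431)*sqrt(19).


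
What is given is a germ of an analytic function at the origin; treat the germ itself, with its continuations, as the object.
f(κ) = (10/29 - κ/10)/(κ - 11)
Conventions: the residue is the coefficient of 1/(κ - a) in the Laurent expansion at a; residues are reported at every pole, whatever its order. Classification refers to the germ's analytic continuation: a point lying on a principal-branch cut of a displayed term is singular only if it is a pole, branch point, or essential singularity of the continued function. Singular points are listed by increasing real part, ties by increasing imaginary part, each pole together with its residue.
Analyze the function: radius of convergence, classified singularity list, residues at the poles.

Radius of convergence at 0: 11.
At 11: a pole of order 1; residue -219/290.

Denominator factor (κ - 11): pole of order 1 at 11, modulus 11.
The radius of convergence is the smallest modulus among the singular points: 11.
At the order-1 pole 11 set g(κ) = (κ - (11))*f(κ) = 10/29 - κ/10.
Simple pole: residue = g(a) at a = 11, which is -219/290.


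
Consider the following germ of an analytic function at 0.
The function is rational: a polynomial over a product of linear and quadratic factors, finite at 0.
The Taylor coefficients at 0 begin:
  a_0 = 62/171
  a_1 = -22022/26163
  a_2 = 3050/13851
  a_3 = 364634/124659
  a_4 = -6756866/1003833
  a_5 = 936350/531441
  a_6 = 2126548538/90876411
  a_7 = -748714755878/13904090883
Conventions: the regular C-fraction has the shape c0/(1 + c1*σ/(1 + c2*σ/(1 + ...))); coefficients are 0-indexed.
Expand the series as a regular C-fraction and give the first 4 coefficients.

Taylor coefficients (read off): a_0 = 62/171, a_1 = -22022/26163, a_2 = 3050/13851, a_3 = 364634/124659.
c0 = a_0 = 62/171. Peel one level at a time: if S = 1 + c*σ/S' with S'(0) = 1, then c is the σ-coefficient of S and S' = c*σ/(S - 1).
S_1 = c0/f = 1 + (11011/4743)*σ + (11953294/2499561)*σ^2 + ...; c1 = 11011/4743.
S_2 = c1*σ/(S_1 - 1) = 1 + (-11953294/5802797)*σ + (429623184/121242121)*σ^2 + ...; c2 = -11953294/5802797.
S_3 = c2*σ/(S_2 - 1) = 1 + (113205708984/65808860117)*σ + ...; c3 = 113205708984/65808860117.

The regular C-fraction coefficients are [62/171, 11011/4743, -11953294/5802797, 113205708984/65808860117].


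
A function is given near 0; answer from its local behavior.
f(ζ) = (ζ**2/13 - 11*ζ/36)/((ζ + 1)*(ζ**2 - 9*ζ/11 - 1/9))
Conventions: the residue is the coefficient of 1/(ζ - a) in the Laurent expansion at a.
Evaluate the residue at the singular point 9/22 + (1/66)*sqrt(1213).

The factor ζ**2 - 9*ζ/11 - 1/9 splits as (ζ - a)(ζ - a') with a = 9/22 + (1/66)*sqrt(1213), a' = 9/22 - (1/66)*sqrt(1213). At the order-1 pole a set g(ζ) = (ζ - a)*f(ζ) = [(ζ**2/13 - 11*ζ/36)/(ζ + 1)] / (ζ - a').
Simple pole: residue = g(a) at a = 9/22 + (1/66)*sqrt(1213), which is -1293/17576 - (61415/63959064)*sqrt(1213).

The residue is -1293/17576 - (61415/63959064)*sqrt(1213).


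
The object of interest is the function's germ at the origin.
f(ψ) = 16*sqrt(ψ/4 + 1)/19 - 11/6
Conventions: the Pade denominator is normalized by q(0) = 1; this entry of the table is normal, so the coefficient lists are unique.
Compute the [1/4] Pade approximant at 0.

The Pade approximant has numerator coefficients [-113/114, -400176391/342230736]; denominator coefficients [1, 3860183/3002024, 195003/1501012, 36573/6004048, 277353/384259072].

Taylor coefficients needed (expand at 0): a_0 = -113/114, a_1 = 2/19, a_2 = -1/152, a_3 = 1/1216, a_4 = -5/38912, a_5 = 7/311296.
Write the denominator as Q(ψ) = 1 + q1*ψ + q2*ψ^2 + q3*ψ^3 + q4*ψ^4. Requiring Q*f - P = O(ψ^6) with deg P <= 1 kills the coefficients of ψ^2..ψ^5 in Q*f:
  ψ^2: a_2 + q1*a_1 + q2*a_0 = 0, i.e. -1/152 + (2/19)*q1 + (-113/114)*q2 = 0.
  ψ^3: a_3 + q1*a_2 + q2*a_1 + q3*a_0 = 0, i.e. 1/1216 + (-1/152)*q1 + (2/19)*q2 + (-113/114)*q3 = 0.
  ψ^4: a_4 + q1*a_3 + q2*a_2 + q3*a_1 + q4*a_0 = 0, i.e. -5/38912 + (1/1216)*q1 + (-1/152)*q2 + (2/19)*q3 + (-113/114)*q4 = 0.
  ψ^5: a_5 + q1*a_4 + q2*a_3 + q3*a_2 + q4*a_1 = 0, i.e. 7/311296 + (-5/38912)*q1 + (1/1216)*q2 + (-1/152)*q3 + (2/19)*q4 = 0.
Solving this linear system: q1 = 3860183/3002024, q2 = 195003/1501012, q3 = 36573/6004048, q4 = 277353/384259072.
The numerator is Q*f truncated at degree 1: P0 = a_0 = -113/114; P1 = a_1 + q1*a_0 = -400176391/342230736.
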